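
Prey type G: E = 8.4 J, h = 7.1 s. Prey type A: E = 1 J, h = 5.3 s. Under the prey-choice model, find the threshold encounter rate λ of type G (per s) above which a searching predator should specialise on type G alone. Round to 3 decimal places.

0.027 per s

Drop type A once their profitability E₂/h₂ falls below the rate achievable on type G alone: E₂/h₂ = λE₁/(1 + λh₁).
Solve for λ: λE₁h₂ = E₂(1 + λh₁) → λ(E₁h₂ − E₂h₁) = E₂ → λ = E₂/(E₁h₂ − E₂h₁).
λ = 1/(8.4×5.3 − 1×7.1) = 1/37.42 = 0.02672 per s.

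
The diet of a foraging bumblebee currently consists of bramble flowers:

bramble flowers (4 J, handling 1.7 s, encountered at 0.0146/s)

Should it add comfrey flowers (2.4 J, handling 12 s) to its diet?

Intake rate on the current diet: R = (0.0146×4) / (1 + 0.0146×1.7) = 0.0584/1.025 = 0.05699 J/s.
Profitability of comfrey flowers: 2.4/12 = 0.2 J/s.
0.2 > 0.05699, so adding comfrey flowers raises the average — include it.

Yes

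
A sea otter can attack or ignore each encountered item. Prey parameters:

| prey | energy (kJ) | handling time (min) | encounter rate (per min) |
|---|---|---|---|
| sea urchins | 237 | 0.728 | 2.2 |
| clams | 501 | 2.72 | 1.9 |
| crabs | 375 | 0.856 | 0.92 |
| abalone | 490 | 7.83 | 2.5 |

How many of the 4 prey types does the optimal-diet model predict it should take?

Profitabilities (E/h, kJ/min): crabs 438, sea urchins 326, clams 184, abalone 62.6. Add prey in this order while the next type's profitability exceeds the intake rate on those already taken.
Rate on top 1: 193. sea urchins: 326 > 193 → include.
Rate on top 2: 255.6. clams: 184 < 255.6 → exclude; stop.
Optimal diet: crabs, sea urchins — 2 of 4 types.

2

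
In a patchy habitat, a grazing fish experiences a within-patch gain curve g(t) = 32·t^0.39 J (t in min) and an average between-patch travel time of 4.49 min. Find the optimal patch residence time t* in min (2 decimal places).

2.87 min

Optimal t* satisfies g'(t*) = g(t*)/(T + t*).
g'(t) = 0.39·32·t^-0.61. Setting 0.39·32·t^-0.61 = 32·t^0.39/(4.49+t) gives 0.39(4.49+t) = t, so 0.61·t = 0.39×4.49.
t* = 0.39×4.49/0.61 = 2.871 min.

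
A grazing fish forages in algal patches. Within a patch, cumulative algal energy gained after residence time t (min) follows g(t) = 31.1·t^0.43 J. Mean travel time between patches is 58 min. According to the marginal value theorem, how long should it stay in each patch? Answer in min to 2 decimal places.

Optimal t* satisfies g'(t*) = g(t*)/(T + t*).
g'(t) = 0.43·31.1·t^-0.57. Setting 0.43·31.1·t^-0.57 = 31.1·t^0.43/(58+t) gives 0.43(58+t) = t, so 0.57·t = 0.43×58.
t* = 0.43×58/0.57 = 43.75 min.

43.75 min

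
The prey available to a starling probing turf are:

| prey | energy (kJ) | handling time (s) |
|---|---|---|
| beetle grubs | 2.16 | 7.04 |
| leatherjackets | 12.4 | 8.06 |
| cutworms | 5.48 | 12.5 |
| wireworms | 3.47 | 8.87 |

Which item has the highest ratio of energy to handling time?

In descending order of E/h:
leatherjackets: 12.4/8.06 = 1.54 kJ/s
cutworms: 5.48/12.5 = 0.438 kJ/s
wireworms: 3.47/8.87 = 0.391 kJ/s
beetle grubs: 2.16/7.04 = 0.307 kJ/s

leatherjackets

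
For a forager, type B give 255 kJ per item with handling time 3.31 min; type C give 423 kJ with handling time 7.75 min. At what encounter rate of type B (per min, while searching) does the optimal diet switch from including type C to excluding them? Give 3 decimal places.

Drop type C once their profitability E₂/h₂ falls below the rate achievable on type B alone: E₂/h₂ = λE₁/(1 + λh₁).
Solve for λ: λE₁h₂ = E₂(1 + λh₁) → λ(E₁h₂ − E₂h₁) = E₂ → λ = E₂/(E₁h₂ − E₂h₁).
λ = 423/(255×7.75 − 423×3.31) = 423/576.1 = 0.7342 per min.

0.734 per min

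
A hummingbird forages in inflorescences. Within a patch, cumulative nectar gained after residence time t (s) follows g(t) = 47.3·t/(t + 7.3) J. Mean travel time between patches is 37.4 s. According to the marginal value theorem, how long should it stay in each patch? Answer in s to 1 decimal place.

Maximise g(t)/(T+t): set derivative to zero → g'(t)(T+t) = g(t).
g'(t) = 47.3·7.3/(t + 7.3)². Setting 47.3·7.3/(t+7.3)² = 47.3t/[(t+7.3)(37.4+t)] gives 7.3(37.4+t) = t(t+7.3), so t² = 7.3×37.4 = 273.
t* = √273 = 16.52 s.

16.5 s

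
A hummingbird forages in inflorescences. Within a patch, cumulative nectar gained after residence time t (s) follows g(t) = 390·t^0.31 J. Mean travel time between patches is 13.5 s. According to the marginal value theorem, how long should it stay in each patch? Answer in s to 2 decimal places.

6.07 s

By the marginal value theorem, leave when the instantaneous gain rate g'(t) equals the habitat-wide average g(t)/(T + t).
g'(t) = 0.31·390·t^-0.69. Setting 0.31·390·t^-0.69 = 390·t^0.31/(13.5+t) gives 0.31(13.5+t) = t, so 0.69·t = 0.31×13.5.
t* = 0.31×13.5/0.69 = 6.065 s.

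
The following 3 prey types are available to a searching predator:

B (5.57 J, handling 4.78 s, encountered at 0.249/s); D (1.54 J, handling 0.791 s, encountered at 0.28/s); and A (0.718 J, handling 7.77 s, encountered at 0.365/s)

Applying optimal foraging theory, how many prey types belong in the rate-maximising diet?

Rank by E/h (J/s): D 1.95, B 1.17, A 0.0924. Include each in turn until the next type's E/h falls below the running intake rate.
Rate on top 1: 0.353. B: 1.17 > 0.353 → include.
Rate on top 2: 0.7539. A: 0.0924 < 0.7539 → exclude; stop.
Optimal diet: D, B — 2 of 3 types.

2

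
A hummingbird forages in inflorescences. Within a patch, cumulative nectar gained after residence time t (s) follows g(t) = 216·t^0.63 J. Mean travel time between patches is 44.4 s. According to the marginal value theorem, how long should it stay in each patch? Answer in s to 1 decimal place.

Maximise g(t)/(T+t): set derivative to zero → g'(t)(T+t) = g(t).
g'(t) = 0.63·216·t^-0.37. Setting 0.63·216·t^-0.37 = 216·t^0.63/(44.4+t) gives 0.63(44.4+t) = t, so 0.37·t = 0.63×44.4.
t* = 0.63×44.4/0.37 = 75.6 s.

75.6 s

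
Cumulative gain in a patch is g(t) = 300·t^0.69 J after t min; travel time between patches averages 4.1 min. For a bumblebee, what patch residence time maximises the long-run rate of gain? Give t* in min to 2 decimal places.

Optimal t* satisfies g'(t*) = g(t*)/(T + t*).
g'(t) = 0.69·300·t^-0.31. Setting 0.69·300·t^-0.31 = 300·t^0.69/(4.1+t) gives 0.69(4.1+t) = t, so 0.31·t = 0.69×4.1.
t* = 0.69×4.1/0.31 = 9.126 min.

9.13 min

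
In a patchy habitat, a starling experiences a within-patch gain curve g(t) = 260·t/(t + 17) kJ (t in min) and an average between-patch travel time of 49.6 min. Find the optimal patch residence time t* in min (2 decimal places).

Maximise g(t)/(T+t): set derivative to zero → g'(t)(T+t) = g(t).
g'(t) = 260·17/(t + 17)². Setting 260·17/(t+17)² = 260t/[(t+17)(49.6+t)] gives 17(49.6+t) = t(t+17), so t² = 17×49.6 = 843.2.
t* = √843.2 = 29.04 min.

29.04 min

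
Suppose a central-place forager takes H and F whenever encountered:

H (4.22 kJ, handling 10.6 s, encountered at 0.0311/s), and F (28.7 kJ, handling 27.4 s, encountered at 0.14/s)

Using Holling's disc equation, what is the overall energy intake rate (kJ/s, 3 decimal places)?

Energy encountered per unit search time: 0.0311×4.22 + 0.14×28.7 = 4.149 kJ/s.
Handling time per unit search time: 0.0311×10.6 + 0.14×27.4 = 4.166.
Rate = 4.149/(1 + 4.166) = 0.8032 kJ/s.

0.803 kJ/s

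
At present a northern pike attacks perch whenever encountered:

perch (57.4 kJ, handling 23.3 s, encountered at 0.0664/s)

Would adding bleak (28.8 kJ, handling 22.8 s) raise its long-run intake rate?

No

Intake rate on the current diet: R = (0.0664×57.4) / (1 + 0.0664×23.3) = 3.811/2.547 = 1.496 kJ/s.
Profitability of bleak: 28.8/22.8 = 1.263 kJ/s.
1.263 < 1.496, so adding bleak would lower the average — exclude it.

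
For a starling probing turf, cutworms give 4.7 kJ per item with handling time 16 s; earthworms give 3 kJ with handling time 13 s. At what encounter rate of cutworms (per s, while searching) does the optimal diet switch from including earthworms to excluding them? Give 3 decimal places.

At the threshold, the rate on cutworms alone equals the profitability of earthworms: λ·4.7/(1 + λ·16) = 3/13 = 0.2308.
Rearranging, λ(4.7 − 0.2308×16) = 0.2308, so λ = 0.2308/1.008 = 0.229 per s.

0.229 per s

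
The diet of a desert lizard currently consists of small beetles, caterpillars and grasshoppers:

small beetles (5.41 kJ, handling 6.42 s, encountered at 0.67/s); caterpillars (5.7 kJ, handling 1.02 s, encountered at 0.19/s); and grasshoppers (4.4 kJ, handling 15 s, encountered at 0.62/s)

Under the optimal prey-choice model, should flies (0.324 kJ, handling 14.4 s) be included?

No

Current rate: (0.67×5.41 + 0.19×5.7 + 0.62×4.4)/(1 + 0.67×6.42 + 0.19×1.02 + 0.62×15) = 0.5026 kJ/s.
Profitability of flies: 0.324/14.4 = 0.0225 kJ/s.
Since 0.0225 < R, time spent handling flies is better spent searching.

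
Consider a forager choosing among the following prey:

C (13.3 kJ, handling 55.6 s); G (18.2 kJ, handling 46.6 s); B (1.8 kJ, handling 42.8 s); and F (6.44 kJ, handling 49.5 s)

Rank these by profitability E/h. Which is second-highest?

C

Profitability E/h (kJ/s): C = 13.3/55.6 = 0.239, G = 18.2/46.6 = 0.391, B = 1.8/42.8 = 0.0421, F = 6.44/49.5 = 0.13.
Ranked: G > C > F > B.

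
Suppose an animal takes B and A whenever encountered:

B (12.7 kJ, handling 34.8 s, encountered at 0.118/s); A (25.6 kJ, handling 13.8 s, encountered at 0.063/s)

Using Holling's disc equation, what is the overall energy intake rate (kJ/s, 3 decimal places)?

R = Σλ_iE_i / (1 + Σλ_ih_i)
Numerator: 0.118×12.7 + 0.063×25.6 = 3.111
Denominator: 1 + 0.118×34.8 + 0.063×13.8 = 5.976
R = 3.111/5.976 = 0.5207 kJ/s

0.521 kJ/s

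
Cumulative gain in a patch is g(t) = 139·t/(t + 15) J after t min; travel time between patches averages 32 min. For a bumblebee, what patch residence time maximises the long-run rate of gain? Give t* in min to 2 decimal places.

By the marginal value theorem, leave when the instantaneous gain rate g'(t) equals the habitat-wide average g(t)/(T + t).
g'(t) = 139·15/(t + 15)². Setting 139·15/(t+15)² = 139t/[(t+15)(32+t)] gives 15(32+t) = t(t+15), so t² = 15×32 = 480.
t* = √480 = 21.91 min.

21.91 min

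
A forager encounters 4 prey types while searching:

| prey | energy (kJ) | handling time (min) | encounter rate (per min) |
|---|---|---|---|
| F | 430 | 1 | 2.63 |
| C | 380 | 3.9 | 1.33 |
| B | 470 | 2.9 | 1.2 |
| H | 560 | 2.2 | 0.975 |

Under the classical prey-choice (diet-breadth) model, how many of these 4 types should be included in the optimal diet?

Rank by E/h (kJ/min): F 430, H 255, B 162, C 97.4. Include each in turn until the next type's E/h falls below the running intake rate.
Rate on top 1: 311.5. H: 255 < 311.5 → exclude; stop.
Optimal diet: F — 1 of 4 types.

1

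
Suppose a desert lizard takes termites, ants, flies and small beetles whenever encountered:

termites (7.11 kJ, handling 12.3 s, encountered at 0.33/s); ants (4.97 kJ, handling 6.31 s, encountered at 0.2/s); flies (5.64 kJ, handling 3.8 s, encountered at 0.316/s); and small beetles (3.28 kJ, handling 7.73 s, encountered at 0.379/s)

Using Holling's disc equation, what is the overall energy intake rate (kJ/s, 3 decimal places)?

0.609 kJ/s

Energy encountered per unit search time: 0.33×7.11 + 0.2×4.97 + 0.316×5.64 + 0.379×3.28 = 6.366 kJ/s.
Handling time per unit search time: 0.33×12.3 + 0.2×6.31 + 0.316×3.8 + 0.379×7.73 = 9.451.
Rate = 6.366/(1 + 9.451) = 0.6091 kJ/s.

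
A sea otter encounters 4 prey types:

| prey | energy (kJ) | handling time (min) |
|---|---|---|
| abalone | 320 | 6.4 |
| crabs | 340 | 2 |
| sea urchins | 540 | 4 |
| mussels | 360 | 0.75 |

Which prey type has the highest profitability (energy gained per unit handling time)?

In descending order of E/h:
mussels: 360/0.75 = 480 kJ/min
crabs: 340/2 = 170 kJ/min
sea urchins: 540/4 = 135 kJ/min
abalone: 320/6.4 = 50 kJ/min

mussels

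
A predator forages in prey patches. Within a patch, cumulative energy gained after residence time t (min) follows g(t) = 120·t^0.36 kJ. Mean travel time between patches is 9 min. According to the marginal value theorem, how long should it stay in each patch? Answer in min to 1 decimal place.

5.1 min

Optimal t* satisfies g'(t*) = g(t*)/(T + t*).
g'(t) = 0.36·120·t^-0.64. Setting 0.36·120·t^-0.64 = 120·t^0.36/(9+t) gives 0.36(9+t) = t, so 0.64·t = 0.36×9.
t* = 0.36×9/0.64 = 5.062 min.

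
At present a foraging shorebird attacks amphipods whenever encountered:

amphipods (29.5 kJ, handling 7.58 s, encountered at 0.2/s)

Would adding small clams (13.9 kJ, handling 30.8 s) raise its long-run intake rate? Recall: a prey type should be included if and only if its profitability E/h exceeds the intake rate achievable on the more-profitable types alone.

On amphipods alone, R = ΣλE/(1+Σλh) = 5.9/2.516 = 2.345 kJ/s.
small clams: E/h = 13.9/30.8 = 0.4513 kJ/s.
Since 0.4513 < R, time spent handling small clams is better spent searching.

No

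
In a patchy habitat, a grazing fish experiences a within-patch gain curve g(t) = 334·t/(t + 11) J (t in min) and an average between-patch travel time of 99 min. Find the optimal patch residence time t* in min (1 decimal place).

33.0 min

Maximise g(t)/(T+t): set derivative to zero → g'(t)(T+t) = g(t).
g'(t) = 334·11/(t + 11)². Setting 334·11/(t+11)² = 334t/[(t+11)(99+t)] gives 11(99+t) = t(t+11), so t² = 11×99 = 1089.
t* = √1089 = 33 min.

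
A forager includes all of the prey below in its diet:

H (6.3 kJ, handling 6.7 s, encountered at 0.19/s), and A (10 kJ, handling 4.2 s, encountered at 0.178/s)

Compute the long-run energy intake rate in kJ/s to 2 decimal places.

R = Σλ_iE_i / (1 + Σλ_ih_i)
Numerator: 0.19×6.3 + 0.178×10 = 2.977
Denominator: 1 + 0.19×6.7 + 0.178×4.2 = 3.021
R = 2.977/3.021 = 0.9856 kJ/s

0.99 kJ/s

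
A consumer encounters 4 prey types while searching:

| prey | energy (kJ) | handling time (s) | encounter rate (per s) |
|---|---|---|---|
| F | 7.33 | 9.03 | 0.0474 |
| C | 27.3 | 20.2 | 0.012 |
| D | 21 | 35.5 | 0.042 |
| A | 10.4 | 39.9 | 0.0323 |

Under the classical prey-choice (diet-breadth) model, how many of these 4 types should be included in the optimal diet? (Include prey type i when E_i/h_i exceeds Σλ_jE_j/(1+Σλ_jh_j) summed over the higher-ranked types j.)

Profitabilities (E/h, kJ/s): C 1.35, F 0.812, D 0.592, A 0.261. Add prey in this order while the next type's profitability exceeds the intake rate on those already taken.
Rate on top 1: 0.2637. F: 0.812 > 0.2637 → include.
Rate on top 2: 0.4041. D: 0.592 > 0.4041 → include.
Rate on top 3: 0.4925. A: 0.261 < 0.4925 → exclude; stop.
Optimal diet: C, F, D — 3 of 4 types.

3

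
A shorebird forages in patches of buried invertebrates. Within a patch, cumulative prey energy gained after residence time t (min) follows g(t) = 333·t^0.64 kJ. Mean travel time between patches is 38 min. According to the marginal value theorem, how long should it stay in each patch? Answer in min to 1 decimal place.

67.6 min

Maximise g(t)/(T+t): set derivative to zero → g'(t)(T+t) = g(t).
g'(t) = 0.64·333·t^-0.36. Setting 0.64·333·t^-0.36 = 333·t^0.64/(38+t) gives 0.64(38+t) = t, so 0.36·t = 0.64×38.
t* = 0.64×38/0.36 = 67.56 min.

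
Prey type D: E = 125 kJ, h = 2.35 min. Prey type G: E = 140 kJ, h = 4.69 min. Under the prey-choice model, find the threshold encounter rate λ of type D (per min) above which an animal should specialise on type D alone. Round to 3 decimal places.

Drop type G once their profitability E₂/h₂ falls below the rate achievable on type D alone: E₂/h₂ = λE₁/(1 + λh₁).
Solve for λ: λE₁h₂ = E₂(1 + λh₁) → λ(E₁h₂ − E₂h₁) = E₂ → λ = E₂/(E₁h₂ − E₂h₁).
λ = 140/(125×4.69 − 140×2.35) = 140/257.2 = 0.5442 per min.

0.544 per min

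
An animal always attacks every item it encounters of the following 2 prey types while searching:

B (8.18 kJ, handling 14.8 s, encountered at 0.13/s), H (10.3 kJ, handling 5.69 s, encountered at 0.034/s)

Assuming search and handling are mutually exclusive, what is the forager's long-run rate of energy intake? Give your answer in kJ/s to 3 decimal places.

0.453 kJ/s

R = Σλ_iE_i / (1 + Σλ_ih_i)
Numerator: 0.13×8.18 + 0.034×10.3 = 1.414
Denominator: 1 + 0.13×14.8 + 0.034×5.69 = 3.117
R = 1.414/3.117 = 0.4534 kJ/s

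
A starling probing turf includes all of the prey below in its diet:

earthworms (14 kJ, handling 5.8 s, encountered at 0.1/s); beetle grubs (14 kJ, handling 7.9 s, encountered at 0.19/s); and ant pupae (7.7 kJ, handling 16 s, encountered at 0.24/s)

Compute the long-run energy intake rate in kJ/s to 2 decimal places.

0.85 kJ/s

R = Σλ_iE_i / (1 + Σλ_ih_i)
Numerator: 0.1×14 + 0.19×14 + 0.24×7.7 = 5.908
Denominator: 1 + 0.1×5.8 + 0.19×7.9 + 0.24×16 = 6.921
R = 5.908/6.921 = 0.8536 kJ/s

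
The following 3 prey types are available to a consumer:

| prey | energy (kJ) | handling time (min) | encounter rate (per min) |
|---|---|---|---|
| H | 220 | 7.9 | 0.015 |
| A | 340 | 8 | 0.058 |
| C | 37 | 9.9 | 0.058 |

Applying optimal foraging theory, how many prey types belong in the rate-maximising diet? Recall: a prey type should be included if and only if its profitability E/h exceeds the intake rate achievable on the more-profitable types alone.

2

Rank by E/h (kJ/min): A 42.5, H 27.8, C 3.74. Include each in turn until the next type's E/h falls below the running intake rate.
Rate on top 1: 13.47. H: 27.8 > 13.47 → include.
Rate on top 2: 14.55. C: 3.74 < 14.55 → exclude; stop.
Optimal diet: A, H — 2 of 3 types.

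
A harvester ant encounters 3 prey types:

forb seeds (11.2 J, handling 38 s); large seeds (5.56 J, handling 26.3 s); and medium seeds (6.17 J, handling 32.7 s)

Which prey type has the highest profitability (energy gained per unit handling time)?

Profitability E/h (J/s): forb seeds = 11.2/38 = 0.295, large seeds = 5.56/26.3 = 0.211, medium seeds = 6.17/32.7 = 0.189.
Ranked: forb seeds > large seeds > medium seeds.

forb seeds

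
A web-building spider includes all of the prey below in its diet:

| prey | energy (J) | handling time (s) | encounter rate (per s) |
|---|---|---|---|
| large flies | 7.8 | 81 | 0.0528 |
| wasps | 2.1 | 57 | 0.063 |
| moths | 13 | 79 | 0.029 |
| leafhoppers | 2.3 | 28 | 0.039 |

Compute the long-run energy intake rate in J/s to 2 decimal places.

0.08 J/s

Energy encountered per unit search time: 0.0528×7.8 + 0.063×2.1 + 0.029×13 + 0.039×2.3 = 1.011 J/s.
Handling time per unit search time: 0.0528×81 + 0.063×57 + 0.029×79 + 0.039×28 = 11.25.
Rate = 1.011/(1 + 11.25) = 0.08251 J/s.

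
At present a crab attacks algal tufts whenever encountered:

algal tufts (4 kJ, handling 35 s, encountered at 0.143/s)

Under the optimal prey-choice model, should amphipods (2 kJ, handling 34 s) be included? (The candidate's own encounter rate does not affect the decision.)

No

Current rate: (0.143×4)/(1 + 0.143×35) = 0.09525 kJ/s.
amphipods: E/h = 2/34 = 0.05882 kJ/s.
0.05882 < 0.09525, so adding amphipods would lower the average — exclude it.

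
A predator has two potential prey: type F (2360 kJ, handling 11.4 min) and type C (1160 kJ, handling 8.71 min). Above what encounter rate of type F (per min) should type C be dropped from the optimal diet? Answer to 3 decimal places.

Drop type C once their profitability E₂/h₂ falls below the rate achievable on type F alone: E₂/h₂ = λE₁/(1 + λh₁).
Solve for λ: λE₁h₂ = E₂(1 + λh₁) → λ(E₁h₂ − E₂h₁) = E₂ → λ = E₂/(E₁h₂ − E₂h₁).
λ = 1160/(2360×8.71 − 1160×11.4) = 1160/7332 = 0.1582 per min.

0.158 per min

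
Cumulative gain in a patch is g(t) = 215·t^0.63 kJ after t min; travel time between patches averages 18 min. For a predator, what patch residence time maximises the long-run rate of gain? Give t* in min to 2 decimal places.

30.65 min

By the marginal value theorem, leave when the instantaneous gain rate g'(t) equals the habitat-wide average g(t)/(T + t).
g'(t) = 0.63·215·t^-0.37. Setting 0.63·215·t^-0.37 = 215·t^0.63/(18+t) gives 0.63(18+t) = t, so 0.37·t = 0.63×18.
t* = 0.63×18/0.37 = 30.65 min.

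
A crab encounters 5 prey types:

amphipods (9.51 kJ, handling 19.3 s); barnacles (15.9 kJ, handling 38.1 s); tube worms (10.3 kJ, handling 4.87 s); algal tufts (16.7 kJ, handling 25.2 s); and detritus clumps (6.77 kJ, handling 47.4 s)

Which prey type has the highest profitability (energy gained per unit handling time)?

tube worms

Profitability E/h (kJ/s): amphipods = 9.51/19.3 = 0.493, barnacles = 15.9/38.1 = 0.417, tube worms = 10.3/4.87 = 2.11, algal tufts = 16.7/25.2 = 0.663, detritus clumps = 6.77/47.4 = 0.143.
Ranked: tube worms > algal tufts > amphipods > barnacles > detritus clumps.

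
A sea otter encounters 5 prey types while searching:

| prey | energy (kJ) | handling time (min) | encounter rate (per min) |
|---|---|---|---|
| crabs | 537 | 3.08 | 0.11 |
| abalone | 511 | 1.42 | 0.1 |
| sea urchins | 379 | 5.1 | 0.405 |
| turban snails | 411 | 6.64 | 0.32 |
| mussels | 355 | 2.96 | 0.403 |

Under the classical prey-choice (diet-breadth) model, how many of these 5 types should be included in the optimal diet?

Profitabilities (E/h, kJ/min): abalone 360, crabs 174, mussels 120, sea urchins 74.3, turban snails 61.9. Add prey in this order while the next type's profitability exceeds the intake rate on those already taken.
Rate on top 1: 44.75. crabs: 174 > 44.75 → include.
Rate on top 2: 74.4. mussels: 120 > 74.4 → include.
Rate on top 3: 94.71. sea urchins: 74.3 < 94.71 → exclude; stop.
Optimal diet: abalone, crabs, mussels — 3 of 5 types.

3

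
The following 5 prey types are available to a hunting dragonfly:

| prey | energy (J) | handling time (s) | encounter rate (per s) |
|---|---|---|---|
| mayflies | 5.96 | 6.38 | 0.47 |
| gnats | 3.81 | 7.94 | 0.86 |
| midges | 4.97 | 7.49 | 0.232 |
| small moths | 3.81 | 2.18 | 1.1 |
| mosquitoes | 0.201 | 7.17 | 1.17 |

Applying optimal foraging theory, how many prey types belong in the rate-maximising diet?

Profitabilities (E/h, J/s): small moths 1.75, mayflies 0.934, midges 0.664, gnats 0.48, mosquitoes 0.028. Add prey in this order while the next type's profitability exceeds the intake rate on those already taken.
Rate on top 1: 1.233. mayflies: 0.934 < 1.233 → exclude; stop.
Optimal diet: small moths — 1 of 5 types.

1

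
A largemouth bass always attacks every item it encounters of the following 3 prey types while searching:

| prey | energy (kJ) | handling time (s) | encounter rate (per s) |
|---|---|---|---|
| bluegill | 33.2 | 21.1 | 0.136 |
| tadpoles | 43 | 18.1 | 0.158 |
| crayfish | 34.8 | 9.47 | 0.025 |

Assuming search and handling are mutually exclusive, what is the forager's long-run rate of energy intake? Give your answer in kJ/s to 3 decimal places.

Energy encountered per unit search time: 0.136×33.2 + 0.158×43 + 0.025×34.8 = 12.18 kJ/s.
Handling time per unit search time: 0.136×21.1 + 0.158×18.1 + 0.025×9.47 = 5.966.
Rate = 12.18/(1 + 5.966) = 1.748 kJ/s.

1.748 kJ/s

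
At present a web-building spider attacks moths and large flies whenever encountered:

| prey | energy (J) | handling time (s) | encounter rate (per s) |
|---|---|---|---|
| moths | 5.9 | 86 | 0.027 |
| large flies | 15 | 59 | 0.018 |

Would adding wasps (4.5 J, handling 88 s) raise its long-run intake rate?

Current rate: (0.027×5.9 + 0.018×15)/(1 + 0.027×86 + 0.018×59) = 0.09792 J/s.
wasps: E/h = 4.5/88 = 0.05114 J/s.
Since 0.05114 < R, time spent handling wasps is better spent searching.

No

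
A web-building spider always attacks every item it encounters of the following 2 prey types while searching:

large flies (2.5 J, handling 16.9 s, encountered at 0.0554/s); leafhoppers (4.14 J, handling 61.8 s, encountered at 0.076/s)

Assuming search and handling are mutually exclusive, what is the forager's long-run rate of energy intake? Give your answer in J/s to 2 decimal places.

Energy encountered per unit search time: 0.0554×2.5 + 0.076×4.14 = 0.4531 J/s.
Handling time per unit search time: 0.0554×16.9 + 0.076×61.8 = 5.633.
Rate = 0.4531/(1 + 5.633) = 0.06832 J/s.

0.07 J/s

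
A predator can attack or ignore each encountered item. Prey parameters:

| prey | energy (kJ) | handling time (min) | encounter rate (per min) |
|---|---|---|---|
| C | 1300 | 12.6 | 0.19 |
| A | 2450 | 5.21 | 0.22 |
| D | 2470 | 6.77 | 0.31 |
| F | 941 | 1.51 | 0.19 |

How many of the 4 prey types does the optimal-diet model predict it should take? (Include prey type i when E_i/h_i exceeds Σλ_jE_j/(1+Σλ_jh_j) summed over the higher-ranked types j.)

3

E/h in descending order: F 623, A 470, D 365, C 103 kJ/min. The optimal diet is the largest prefix of this list for which every included type satisfies E_i/h_i > R on the types above it.
Rate on top 1: 138.9. A: 470 > 138.9 → include.
Rate on top 2: 295. D: 365 > 295 → include.
Rate on top 3: 327.4. C: 103 < 327.4 → exclude; stop.
Optimal diet: F, A, D — 3 of 4 types.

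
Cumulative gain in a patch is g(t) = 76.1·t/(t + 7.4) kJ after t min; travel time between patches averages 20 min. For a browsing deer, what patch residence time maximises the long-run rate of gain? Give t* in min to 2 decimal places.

By the marginal value theorem, leave when the instantaneous gain rate g'(t) equals the habitat-wide average g(t)/(T + t).
g'(t) = 76.1·7.4/(t + 7.4)². Setting 76.1·7.4/(t+7.4)² = 76.1t/[(t+7.4)(20+t)] gives 7.4(20+t) = t(t+7.4), so t² = 7.4×20 = 148.
t* = √148 = 12.17 min.

12.17 min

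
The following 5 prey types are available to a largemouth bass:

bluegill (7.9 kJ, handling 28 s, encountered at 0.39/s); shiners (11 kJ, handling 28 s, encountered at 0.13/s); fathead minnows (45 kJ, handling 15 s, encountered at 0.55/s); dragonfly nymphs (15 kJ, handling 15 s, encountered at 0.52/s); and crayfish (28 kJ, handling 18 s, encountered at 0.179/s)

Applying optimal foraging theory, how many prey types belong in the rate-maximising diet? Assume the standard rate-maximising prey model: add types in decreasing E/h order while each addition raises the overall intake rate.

Profitabilities (E/h, kJ/s): fathead minnows 3, crayfish 1.56, dragonfly nymphs 1, shiners 0.393, bluegill 0.282. Add prey in this order while the next type's profitability exceeds the intake rate on those already taken.
Rate on top 1: 2.676. crayfish: 1.56 < 2.676 → exclude; stop.
Optimal diet: fathead minnows — 1 of 5 types.

1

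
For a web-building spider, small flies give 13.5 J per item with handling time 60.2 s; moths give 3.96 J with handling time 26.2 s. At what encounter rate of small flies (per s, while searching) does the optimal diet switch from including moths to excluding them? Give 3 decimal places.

0.034 per s

Drop moths once their profitability E₂/h₂ falls below the rate achievable on small flies alone: E₂/h₂ = λE₁/(1 + λh₁).
Solve for λ: λE₁h₂ = E₂(1 + λh₁) → λ(E₁h₂ − E₂h₁) = E₂ → λ = E₂/(E₁h₂ − E₂h₁).
λ = 3.96/(13.5×26.2 − 3.96×60.2) = 3.96/115.3 = 0.03434 per s.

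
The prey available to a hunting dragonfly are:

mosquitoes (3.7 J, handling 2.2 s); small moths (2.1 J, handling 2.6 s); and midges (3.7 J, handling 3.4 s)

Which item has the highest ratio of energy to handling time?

mosquitoes

Profitability E/h (J/s): mosquitoes = 3.7/2.2 = 1.68, small moths = 2.1/2.6 = 0.808, midges = 3.7/3.4 = 1.09.
Ranked: mosquitoes > midges > small moths.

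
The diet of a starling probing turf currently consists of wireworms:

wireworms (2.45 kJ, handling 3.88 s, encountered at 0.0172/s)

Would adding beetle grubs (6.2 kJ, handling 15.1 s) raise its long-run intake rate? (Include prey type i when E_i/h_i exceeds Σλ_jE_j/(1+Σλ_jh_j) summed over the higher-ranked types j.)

Intake rate on the current diet: R = (0.0172×2.45) / (1 + 0.0172×3.88) = 0.04214/1.067 = 0.0395 kJ/s.
beetle grubs: E/h = 6.2/15.1 = 0.4106 kJ/s.
Since 0.4106 > R, including beetle grubs increases the long-run rate.

Yes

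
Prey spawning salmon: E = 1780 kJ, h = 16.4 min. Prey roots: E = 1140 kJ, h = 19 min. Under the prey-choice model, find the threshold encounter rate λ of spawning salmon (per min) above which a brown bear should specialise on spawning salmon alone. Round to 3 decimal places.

The zero-one rule: include roots iff E₂/h₂ > λE₁/(1+λh₁). Equality gives the switch point.
λE₁h₂ = E₂ + λE₂h₁ ⇒ λ = E₂/(E₁h₂ − E₂h₁) = 1140/(3.382e+04 − 1.87e+04) = 0.07538 per min.

0.075 per min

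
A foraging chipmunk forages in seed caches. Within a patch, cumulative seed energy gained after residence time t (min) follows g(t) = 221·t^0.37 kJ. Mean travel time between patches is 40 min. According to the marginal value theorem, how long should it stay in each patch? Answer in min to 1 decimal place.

Maximise g(t)/(T+t): set derivative to zero → g'(t)(T+t) = g(t).
g'(t) = 0.37·221·t^-0.63. Setting 0.37·221·t^-0.63 = 221·t^0.37/(40+t) gives 0.37(40+t) = t, so 0.63·t = 0.37×40.
t* = 0.37×40/0.63 = 23.49 min.

23.5 min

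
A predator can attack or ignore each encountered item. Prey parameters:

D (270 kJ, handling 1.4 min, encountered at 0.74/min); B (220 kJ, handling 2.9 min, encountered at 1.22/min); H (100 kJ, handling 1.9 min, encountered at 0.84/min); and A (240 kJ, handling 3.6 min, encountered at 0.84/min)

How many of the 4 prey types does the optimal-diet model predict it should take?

1

Profitabilities (E/h, kJ/min): D 193, B 75.9, A 66.7, H 52.6. Add prey in this order while the next type's profitability exceeds the intake rate on those already taken.
Rate on top 1: 98.13. B: 75.9 < 98.13 → exclude; stop.
Optimal diet: D — 1 of 4 types.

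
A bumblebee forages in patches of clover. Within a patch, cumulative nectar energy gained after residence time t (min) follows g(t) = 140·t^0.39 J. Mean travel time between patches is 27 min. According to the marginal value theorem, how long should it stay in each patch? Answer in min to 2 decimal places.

Optimal t* satisfies g'(t*) = g(t*)/(T + t*).
g'(t) = 0.39·140·t^-0.61. Setting 0.39·140·t^-0.61 = 140·t^0.39/(27+t) gives 0.39(27+t) = t, so 0.61·t = 0.39×27.
t* = 0.39×27/0.61 = 17.26 min.

17.26 min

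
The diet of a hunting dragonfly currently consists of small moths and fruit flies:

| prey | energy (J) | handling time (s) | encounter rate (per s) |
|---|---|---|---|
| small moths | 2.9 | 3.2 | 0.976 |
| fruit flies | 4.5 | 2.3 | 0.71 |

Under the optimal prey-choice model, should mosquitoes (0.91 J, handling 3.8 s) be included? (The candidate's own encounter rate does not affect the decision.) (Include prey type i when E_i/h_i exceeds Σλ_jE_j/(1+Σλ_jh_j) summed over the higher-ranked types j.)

Intake rate on the current diet: R = (0.976×2.9 + 0.71×4.5) / (1 + 0.976×3.2 + 0.71×2.3) = 6.025/5.756 = 1.047 J/s.
Profitability of mosquitoes: 0.91/3.8 = 0.2395 J/s.
Since 0.2395 < R, time spent handling mosquitoes is better spent searching.

No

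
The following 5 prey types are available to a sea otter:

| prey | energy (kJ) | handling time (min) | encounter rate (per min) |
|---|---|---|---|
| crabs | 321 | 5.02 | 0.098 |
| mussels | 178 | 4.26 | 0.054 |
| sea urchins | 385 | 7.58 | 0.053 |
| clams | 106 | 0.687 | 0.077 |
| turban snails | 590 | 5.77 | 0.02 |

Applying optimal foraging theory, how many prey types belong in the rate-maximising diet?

Rank by E/h (kJ/min): clams 154, turban snails 102, crabs 63.9, sea urchins 50.8, mussels 41.8. Include each in turn until the next type's E/h falls below the running intake rate.
Rate on top 1: 7.752. turban snails: 102 > 7.752 → include.
Rate on top 2: 17.09. crabs: 63.9 > 17.09 → include.
Rate on top 3: 30.97. sea urchins: 50.8 > 30.97 → include.
Rate on top 4: 34.83. mussels: 41.8 > 34.83 → include.
Optimal diet: clams, turban snails, crabs, sea urchins, mussels — 5 of 5 types.

5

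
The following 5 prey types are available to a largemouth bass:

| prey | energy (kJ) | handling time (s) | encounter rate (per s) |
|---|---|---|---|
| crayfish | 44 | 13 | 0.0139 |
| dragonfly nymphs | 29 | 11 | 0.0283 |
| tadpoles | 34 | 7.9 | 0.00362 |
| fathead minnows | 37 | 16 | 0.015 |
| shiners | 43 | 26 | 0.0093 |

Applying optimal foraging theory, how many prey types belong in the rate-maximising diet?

5

Rank by E/h (kJ/s): tadpoles 4.3, crayfish 3.38, dragonfly nymphs 2.64, fathead minnows 2.31, shiners 1.65. Include each in turn until the next type's E/h falls below the running intake rate.
Rate on top 1: 0.1197. crayfish: 3.38 > 0.1197 → include.
Rate on top 2: 0.6075. dragonfly nymphs: 2.64 > 0.6075 → include.
Rate on top 3: 1.023. fathead minnows: 2.31 > 1.023 → include.
Rate on top 4: 1.199. shiners: 1.65 > 1.199 → include.
Optimal diet: tadpoles, crayfish, dragonfly nymphs, fathead minnows, shiners — 5 of 5 types.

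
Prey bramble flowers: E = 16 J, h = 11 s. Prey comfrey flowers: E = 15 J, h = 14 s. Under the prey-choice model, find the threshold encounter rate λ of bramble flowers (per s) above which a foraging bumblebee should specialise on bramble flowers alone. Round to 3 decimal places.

0.254 per s

At the threshold, the rate on bramble flowers alone equals the profitability of comfrey flowers: λ·16/(1 + λ·11) = 15/14 = 1.071.
Rearranging, λ(16 − 1.071×11) = 1.071, so λ = 1.071/4.214 = 0.2542 per s.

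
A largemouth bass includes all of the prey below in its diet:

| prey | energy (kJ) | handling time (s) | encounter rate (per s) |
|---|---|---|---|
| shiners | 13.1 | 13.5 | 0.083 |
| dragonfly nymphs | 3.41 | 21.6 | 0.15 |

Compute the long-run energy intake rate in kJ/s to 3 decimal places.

0.298 kJ/s

Energy encountered per unit search time: 0.083×13.1 + 0.15×3.41 = 1.599 kJ/s.
Handling time per unit search time: 0.083×13.5 + 0.15×21.6 = 4.361.
Rate = 1.599/(1 + 4.361) = 0.2983 kJ/s.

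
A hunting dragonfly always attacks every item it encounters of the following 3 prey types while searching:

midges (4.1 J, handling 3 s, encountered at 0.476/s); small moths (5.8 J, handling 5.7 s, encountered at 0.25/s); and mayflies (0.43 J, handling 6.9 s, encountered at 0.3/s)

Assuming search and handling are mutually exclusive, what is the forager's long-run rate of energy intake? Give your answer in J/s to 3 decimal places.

0.596 J/s

Energy encountered per unit search time: 0.476×4.1 + 0.25×5.8 + 0.3×0.43 = 3.531 J/s.
Handling time per unit search time: 0.476×3 + 0.25×5.7 + 0.3×6.9 = 4.923.
Rate = 3.531/(1 + 4.923) = 0.5961 J/s.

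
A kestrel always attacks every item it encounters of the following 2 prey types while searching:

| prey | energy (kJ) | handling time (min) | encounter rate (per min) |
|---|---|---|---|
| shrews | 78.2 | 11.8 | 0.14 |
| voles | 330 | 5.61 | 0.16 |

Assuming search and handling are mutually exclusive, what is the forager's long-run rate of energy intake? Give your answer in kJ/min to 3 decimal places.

Energy encountered per unit search time: 0.14×78.2 + 0.16×330 = 63.75 kJ/min.
Handling time per unit search time: 0.14×11.8 + 0.16×5.61 = 2.55.
Rate = 63.75/(1 + 2.55) = 17.96 kJ/min.

17.959 kJ/min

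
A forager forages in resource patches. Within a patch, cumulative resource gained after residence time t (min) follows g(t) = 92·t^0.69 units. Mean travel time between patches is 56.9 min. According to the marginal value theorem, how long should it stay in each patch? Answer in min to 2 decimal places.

Maximise g(t)/(T+t): set derivative to zero → g'(t)(T+t) = g(t).
g'(t) = 0.69·92·t^-0.31. Setting 0.69·92·t^-0.31 = 92·t^0.69/(56.9+t) gives 0.69(56.9+t) = t, so 0.31·t = 0.69×56.9.
t* = 0.69×56.9/0.31 = 126.6 min.

126.65 min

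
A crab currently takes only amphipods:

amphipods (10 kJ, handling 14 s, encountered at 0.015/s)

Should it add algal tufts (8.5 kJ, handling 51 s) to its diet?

Yes

Intake rate on the current diet: R = (0.015×10) / (1 + 0.015×14) = 0.15/1.21 = 0.124 kJ/s.
algal tufts: E/h = 8.5/51 = 0.1667 kJ/s.
Since 0.1667 > R, including algal tufts increases the long-run rate.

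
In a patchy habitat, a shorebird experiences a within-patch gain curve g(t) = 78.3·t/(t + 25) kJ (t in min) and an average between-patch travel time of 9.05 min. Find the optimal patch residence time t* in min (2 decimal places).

15.04 min

Optimal t* satisfies g'(t*) = g(t*)/(T + t*).
g'(t) = 78.3·25/(t + 25)². Setting 78.3·25/(t+25)² = 78.3t/[(t+25)(9.05+t)] gives 25(9.05+t) = t(t+25), so t² = 25×9.05 = 226.3.
t* = √226.3 = 15.04 min.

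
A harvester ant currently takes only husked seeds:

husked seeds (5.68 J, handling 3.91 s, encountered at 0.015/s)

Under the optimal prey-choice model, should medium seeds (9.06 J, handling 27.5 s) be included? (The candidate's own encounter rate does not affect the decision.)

Intake rate on the current diet: R = (0.015×5.68) / (1 + 0.015×3.91) = 0.0852/1.059 = 0.08048 J/s.
Profitability of medium seeds: 9.06/27.5 = 0.3295 J/s.
0.3295 > 0.08048, so adding medium seeds raises the average — include it.

Yes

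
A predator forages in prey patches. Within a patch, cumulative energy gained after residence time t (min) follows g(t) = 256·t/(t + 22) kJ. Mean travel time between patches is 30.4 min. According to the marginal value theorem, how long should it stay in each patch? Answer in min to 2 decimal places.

Maximise g(t)/(T+t): set derivative to zero → g'(t)(T+t) = g(t).
g'(t) = 256·22/(t + 22)². Setting 256·22/(t+22)² = 256t/[(t+22)(30.4+t)] gives 22(30.4+t) = t(t+22), so t² = 22×30.4 = 668.8.
t* = √668.8 = 25.86 min.

25.86 min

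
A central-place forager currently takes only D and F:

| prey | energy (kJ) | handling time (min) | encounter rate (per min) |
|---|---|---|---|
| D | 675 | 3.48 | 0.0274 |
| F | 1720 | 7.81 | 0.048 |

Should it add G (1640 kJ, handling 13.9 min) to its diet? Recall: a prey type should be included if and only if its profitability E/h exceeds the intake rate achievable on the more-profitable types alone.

On D and F alone, R = ΣλE/(1+Σλh) = 101.1/1.47 = 68.73 kJ/min.
Profitability of G: 1640/13.9 = 118 kJ/min.
Since 118 > R, including G increases the long-run rate.

Yes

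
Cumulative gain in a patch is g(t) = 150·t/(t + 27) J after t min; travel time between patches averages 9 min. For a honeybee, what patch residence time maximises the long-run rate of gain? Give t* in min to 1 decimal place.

By the marginal value theorem, leave when the instantaneous gain rate g'(t) equals the habitat-wide average g(t)/(T + t).
g'(t) = 150·27/(t + 27)². Setting 150·27/(t+27)² = 150t/[(t+27)(9+t)] gives 27(9+t) = t(t+27), so t² = 27×9 = 243.
t* = √243 = 15.59 min.

15.6 min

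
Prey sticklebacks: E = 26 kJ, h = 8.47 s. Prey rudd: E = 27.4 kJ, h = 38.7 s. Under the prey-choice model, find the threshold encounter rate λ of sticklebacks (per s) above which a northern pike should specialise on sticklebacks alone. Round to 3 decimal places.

At the threshold, the rate on sticklebacks alone equals the profitability of rudd: λ·26/(1 + λ·8.47) = 27.4/38.7 = 0.708.
Rearranging, λ(26 − 0.708×8.47) = 0.708, so λ = 0.708/20 = 0.03539 per s.

0.035 per s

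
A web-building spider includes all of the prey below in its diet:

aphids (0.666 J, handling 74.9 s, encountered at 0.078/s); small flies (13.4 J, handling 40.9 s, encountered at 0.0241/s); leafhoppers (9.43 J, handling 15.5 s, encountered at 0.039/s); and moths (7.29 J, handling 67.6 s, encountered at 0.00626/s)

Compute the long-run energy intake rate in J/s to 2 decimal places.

0.09 J/s

R = Σλ_iE_i / (1 + Σλ_ih_i)
Numerator: 0.078×0.666 + 0.0241×13.4 + 0.039×9.43 + 0.00626×7.29 = 0.7883
Denominator: 1 + 0.078×74.9 + 0.0241×40.9 + 0.039×15.5 + 0.00626×67.6 = 8.856
R = 0.7883/8.856 = 0.08902 J/s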